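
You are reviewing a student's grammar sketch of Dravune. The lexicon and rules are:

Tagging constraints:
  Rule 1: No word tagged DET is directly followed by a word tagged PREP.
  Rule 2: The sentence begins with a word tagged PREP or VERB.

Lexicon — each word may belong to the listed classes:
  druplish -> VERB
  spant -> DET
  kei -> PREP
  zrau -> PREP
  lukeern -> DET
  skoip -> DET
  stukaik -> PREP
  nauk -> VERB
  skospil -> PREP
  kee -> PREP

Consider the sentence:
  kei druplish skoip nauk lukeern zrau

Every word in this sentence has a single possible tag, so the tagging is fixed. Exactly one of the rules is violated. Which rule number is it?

1

Fixed tagging: PREP VERB DET VERB DET PREP.
Applying the rules: R1 violated, R2 holds.
Only rule 1 fails.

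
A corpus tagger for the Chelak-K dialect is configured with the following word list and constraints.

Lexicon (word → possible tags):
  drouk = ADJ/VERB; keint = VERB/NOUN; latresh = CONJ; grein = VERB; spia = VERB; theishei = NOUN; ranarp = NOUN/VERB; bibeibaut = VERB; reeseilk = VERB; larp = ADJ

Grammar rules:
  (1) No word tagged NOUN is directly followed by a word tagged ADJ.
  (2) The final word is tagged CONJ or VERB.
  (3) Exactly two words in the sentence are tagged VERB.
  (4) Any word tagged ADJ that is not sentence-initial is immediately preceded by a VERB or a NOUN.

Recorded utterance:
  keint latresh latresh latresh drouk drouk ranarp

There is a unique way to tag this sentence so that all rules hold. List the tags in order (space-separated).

NOUN CONJ CONJ CONJ VERB ADJ VERB

Candidates per position — 1:keint {VERB,NOUN}; 2:latresh {CONJ}; 3:latresh {CONJ}; 4:latresh {CONJ}; 5:drouk {ADJ,VERB}; 6:drouk {ADJ,VERB}; 7:ranarp {NOUN,VERB}.
Word 5 cannot be ADJ — rule 4 would then fail for every completion. It is VERB.
Word 7 cannot be NOUN — rule 2 would then fail for every completion. It is VERB.
Word 1 cannot be VERB — rule 3 would then fail for every completion. It is NOUN.
Word 6 cannot be VERB — rule 3 would then fail for every completion. It is ADJ.
That leaves exactly one tagging: NOUN CONJ CONJ CONJ VERB ADJ VERB.
Verifying each rule — rule 1 satisfied; rule 2 satisfied; rule 3 satisfied; rule 4 satisfied.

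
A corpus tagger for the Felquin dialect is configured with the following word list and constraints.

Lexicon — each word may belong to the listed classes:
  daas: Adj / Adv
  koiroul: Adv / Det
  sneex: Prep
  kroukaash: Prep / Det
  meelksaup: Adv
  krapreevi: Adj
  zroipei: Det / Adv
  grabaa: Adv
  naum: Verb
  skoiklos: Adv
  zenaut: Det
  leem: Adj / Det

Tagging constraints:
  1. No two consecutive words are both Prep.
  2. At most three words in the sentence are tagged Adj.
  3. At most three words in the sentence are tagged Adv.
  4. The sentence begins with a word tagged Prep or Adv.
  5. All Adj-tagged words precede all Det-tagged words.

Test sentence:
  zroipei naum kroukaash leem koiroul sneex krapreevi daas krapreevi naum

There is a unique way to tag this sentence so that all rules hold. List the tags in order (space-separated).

Candidates per position — 1:zroipei {Det,Adv}; 2:naum {Verb}; 3:kroukaash {Prep,Det}; 4:leem {Adj,Det}; 5:koiroul {Adv,Det}; 6:sneex {Prep}; 7:krapreevi {Adj}; 8:daas {Adj,Adv}; 9:krapreevi {Adj}; 10:naum {Verb}.
If word 1 were Det, no tagging could satisfy rule 4; so word 1 is Adv.
If word 3 were Det, no tagging could satisfy rule 5; so word 3 is Prep.
If word 4 were Det, no tagging could satisfy rule 5; so word 4 is Adj.
If word 5 were Det, no tagging could satisfy rule 5; so word 5 is Adv.
If word 8 were Adj, no tagging could satisfy rule 2; so word 8 is Adv.
That leaves exactly one tagging: Adv Verb Prep Adj Adv Prep Adj Adv Adj Verb.
Check: rule 1 ok; rule 2 ok; rule 3 ok; rule 4 ok; rule 5 ok.

Adv Verb Prep Adj Adv Prep Adj Adv Adj Verb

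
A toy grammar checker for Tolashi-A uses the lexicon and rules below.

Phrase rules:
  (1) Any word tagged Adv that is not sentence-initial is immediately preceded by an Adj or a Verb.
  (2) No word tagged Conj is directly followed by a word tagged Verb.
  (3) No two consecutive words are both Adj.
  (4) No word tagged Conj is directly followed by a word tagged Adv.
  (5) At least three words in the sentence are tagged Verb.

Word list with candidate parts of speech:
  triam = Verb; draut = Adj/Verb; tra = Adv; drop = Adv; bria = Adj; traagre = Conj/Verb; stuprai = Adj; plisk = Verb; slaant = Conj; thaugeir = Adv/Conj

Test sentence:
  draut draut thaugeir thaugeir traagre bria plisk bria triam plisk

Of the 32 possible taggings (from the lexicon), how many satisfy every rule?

Candidates per position — 1:draut {Adj,Verb}; 2:draut {Adj,Verb}; 3:thaugeir {Adv,Conj}; 4:thaugeir {Adv,Conj}; 5:traagre {Conj,Verb}; 6:bria {Adj}; 7:plisk {Verb}; 8:bria {Adj}; 9:triam {Verb}; 10:plisk {Verb}.
There are 32 candidate sequences in total.
Checking each against the rules leaves 6 sequences.
Count = 6.

6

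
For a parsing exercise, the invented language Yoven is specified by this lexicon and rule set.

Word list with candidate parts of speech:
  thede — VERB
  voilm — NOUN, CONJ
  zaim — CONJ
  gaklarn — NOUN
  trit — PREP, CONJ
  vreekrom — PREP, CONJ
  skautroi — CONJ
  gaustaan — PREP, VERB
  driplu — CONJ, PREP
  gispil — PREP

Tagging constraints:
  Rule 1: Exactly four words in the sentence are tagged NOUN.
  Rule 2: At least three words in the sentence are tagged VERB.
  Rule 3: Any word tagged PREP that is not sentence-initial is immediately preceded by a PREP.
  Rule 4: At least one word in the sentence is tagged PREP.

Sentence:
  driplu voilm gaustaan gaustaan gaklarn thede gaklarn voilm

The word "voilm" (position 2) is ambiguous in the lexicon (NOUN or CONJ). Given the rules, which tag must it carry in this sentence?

Candidates per position — 1:driplu {CONJ,PREP}; 2:voilm {NOUN,CONJ}; 3:gaustaan {PREP,VERB}; 4:gaustaan {PREP,VERB}; 5:gaklarn {NOUN}; 6:thede {VERB}; 7:gaklarn {NOUN}; 8:voilm {NOUN,CONJ}.
Position 2: tagging it CONJ would leave rule 1 unsatisfiable, so it must be NOUN.
Position 3: tagging it PREP would leave rule 2 unsatisfiable, so it must be VERB.
Position 4: tagging it PREP would leave rule 2 unsatisfiable, so it must be VERB.
Position 8: tagging it CONJ would leave rule 1 unsatisfiable, so it must be NOUN.
Position 1: tagging it CONJ would leave rule 4 unsatisfiable, so it must be PREP.
The only consistent sequence is: PREP NOUN VERB VERB NOUN VERB NOUN NOUN.
Checking: rule 1 holds; rule 2 holds; rule 3 holds; rule 4 holds.

NOUN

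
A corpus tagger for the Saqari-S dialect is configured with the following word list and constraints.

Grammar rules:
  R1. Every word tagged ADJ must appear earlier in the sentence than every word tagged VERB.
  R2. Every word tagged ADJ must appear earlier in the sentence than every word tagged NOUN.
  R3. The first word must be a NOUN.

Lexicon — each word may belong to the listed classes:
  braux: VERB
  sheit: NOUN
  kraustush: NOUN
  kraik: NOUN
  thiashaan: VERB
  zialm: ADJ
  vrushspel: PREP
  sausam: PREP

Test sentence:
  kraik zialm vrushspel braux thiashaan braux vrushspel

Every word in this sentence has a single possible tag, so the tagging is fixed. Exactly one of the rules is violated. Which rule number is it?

2

Fixed tagging: NOUN ADJ PREP VERB VERB VERB PREP.
Checking each rule: R1 holds, R2 violated, R3 holds.
Only rule 2 fails.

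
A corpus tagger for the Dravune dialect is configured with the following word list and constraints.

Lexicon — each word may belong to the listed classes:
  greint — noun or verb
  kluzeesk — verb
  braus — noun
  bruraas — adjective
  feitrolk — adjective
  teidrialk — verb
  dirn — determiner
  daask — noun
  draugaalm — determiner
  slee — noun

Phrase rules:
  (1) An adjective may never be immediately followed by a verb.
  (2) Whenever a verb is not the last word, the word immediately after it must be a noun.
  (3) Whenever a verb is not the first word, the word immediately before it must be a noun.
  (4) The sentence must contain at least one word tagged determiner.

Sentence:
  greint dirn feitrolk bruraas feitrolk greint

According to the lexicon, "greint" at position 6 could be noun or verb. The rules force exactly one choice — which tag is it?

Candidates per position — 1:greint {noun,verb}; 2:dirn {determiner}; 3:feitrolk {adjective}; 4:bruraas {adjective}; 5:feitrolk {adjective}; 6:greint {noun,verb}.
Position 1: verb is ruled out by rule 2; that leaves noun.
Position 6: verb is ruled out by rule 1; that leaves noun.
That leaves exactly one tagging: noun determiner adjective adjective adjective noun.
Rule-by-rule: rule 1 satisfied; rule 2 satisfied; rule 3 satisfied; rule 4 satisfied.

noun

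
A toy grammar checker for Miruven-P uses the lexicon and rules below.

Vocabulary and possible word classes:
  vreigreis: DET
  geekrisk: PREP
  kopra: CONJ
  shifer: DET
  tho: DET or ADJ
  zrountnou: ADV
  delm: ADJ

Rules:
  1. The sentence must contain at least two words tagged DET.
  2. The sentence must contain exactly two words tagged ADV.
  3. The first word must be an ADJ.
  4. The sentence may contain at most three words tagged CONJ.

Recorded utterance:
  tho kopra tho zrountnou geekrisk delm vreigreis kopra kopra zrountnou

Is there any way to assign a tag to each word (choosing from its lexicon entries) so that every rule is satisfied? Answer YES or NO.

Candidates per position — 1:tho {DET,ADJ}; 2:kopra {CONJ}; 3:tho {DET,ADJ}; 4:zrountnou {ADV}; 5:geekrisk {PREP}; 6:delm {ADJ}; 7:vreigreis {DET}; 8:kopra {CONJ}; 9:kopra {CONJ}; 10:zrountnou {ADV}.
One satisfying assignment: ADJ CONJ DET ADV PREP ADJ DET CONJ CONJ ADV.
Rule-by-rule: rule 1 holds; rule 2 holds; rule 3 holds; rule 4 holds.

YES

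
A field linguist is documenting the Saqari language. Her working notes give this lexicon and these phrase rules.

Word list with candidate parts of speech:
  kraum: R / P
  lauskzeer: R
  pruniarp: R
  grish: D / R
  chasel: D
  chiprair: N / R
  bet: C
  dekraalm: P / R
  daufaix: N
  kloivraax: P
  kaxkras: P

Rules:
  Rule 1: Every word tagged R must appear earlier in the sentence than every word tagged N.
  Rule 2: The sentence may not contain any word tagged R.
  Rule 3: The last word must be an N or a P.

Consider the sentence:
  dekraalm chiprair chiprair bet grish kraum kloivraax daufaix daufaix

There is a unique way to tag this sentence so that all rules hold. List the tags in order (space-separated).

Candidates per position — 1:dekraalm {P,R}; 2:chiprair {N,R}; 3:chiprair {N,R}; 4:bet {C}; 5:grish {D,R}; 6:kraum {R,P}; 7:kloivraax {P}; 8:daufaix {N}; 9:daufaix {N}.
Position 1: tagging it R would leave rule 2 unsatisfiable, so it must be P.
Position 2: tagging it R would leave rule 2 unsatisfiable, so it must be N.
Position 3: tagging it R would leave rule 1 unsatisfiable, so it must be N.
Position 5: tagging it R would leave rule 1 unsatisfiable, so it must be D.
Position 6: tagging it R would leave rule 1 unsatisfiable, so it must be P.
That leaves exactly one tagging: P N N C D P P N N.
Checking: rule 1 ok; rule 2 ok; rule 3 ok.

P N N C D P P N N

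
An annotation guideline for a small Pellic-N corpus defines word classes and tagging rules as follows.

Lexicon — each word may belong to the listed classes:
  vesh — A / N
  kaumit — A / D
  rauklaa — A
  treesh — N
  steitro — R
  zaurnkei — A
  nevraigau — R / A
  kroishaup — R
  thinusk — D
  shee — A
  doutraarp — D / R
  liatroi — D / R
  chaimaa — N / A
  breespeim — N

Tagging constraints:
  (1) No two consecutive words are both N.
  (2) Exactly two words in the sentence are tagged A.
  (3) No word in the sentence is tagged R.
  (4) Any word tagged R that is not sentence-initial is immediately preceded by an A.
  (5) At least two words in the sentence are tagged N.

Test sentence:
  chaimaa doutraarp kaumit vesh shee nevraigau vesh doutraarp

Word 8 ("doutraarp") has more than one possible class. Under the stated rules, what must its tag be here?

Candidates per position — 1:chaimaa {N,A}; 2:doutraarp {D,R}; 3:kaumit {A,D}; 4:vesh {A,N}; 5:shee {A}; 6:nevraigau {R,A}; 7:vesh {A,N}; 8:doutraarp {D,R}.
Word 2 cannot be R — rule 3 would then fail for every completion. It is D.
Word 6 cannot be R — rule 3 would then fail for every completion. It is A.
Word 7 cannot be A — rule 2 would then fail for every completion. It is N.
Word 8 cannot be R — rule 3 would then fail for every completion. It is D.
Word 1 cannot be A — rule 2 would then fail for every completion. It is N.
Word 3 cannot be A — rule 2 would then fail for every completion. It is D.
Word 4 cannot be A — rule 2 would then fail for every completion. It is N.
That leaves exactly one tagging: N D D N A A N D.
Check: rule 1 satisfied; rule 2 satisfied; rule 3 satisfied; rule 4 satisfied; rule 5 satisfied.

D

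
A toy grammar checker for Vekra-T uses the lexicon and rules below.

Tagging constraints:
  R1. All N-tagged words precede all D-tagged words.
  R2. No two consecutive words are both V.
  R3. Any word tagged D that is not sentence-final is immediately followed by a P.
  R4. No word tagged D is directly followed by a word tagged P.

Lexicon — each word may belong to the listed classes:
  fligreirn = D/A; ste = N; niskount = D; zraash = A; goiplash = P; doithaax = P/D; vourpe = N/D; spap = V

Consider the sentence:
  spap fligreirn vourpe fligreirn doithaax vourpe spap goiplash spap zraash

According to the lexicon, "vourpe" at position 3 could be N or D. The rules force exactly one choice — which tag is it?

Candidates per position — 1:spap {V}; 2:fligreirn {D,A}; 3:vourpe {N,D}; 4:fligreirn {D,A}; 5:doithaax {P,D}; 6:vourpe {N,D}; 7:spap {V}; 8:goiplash {P}; 9:spap {V}; 10:zraash {A}.
Position 2: tagging it D would leave rule 3 unsatisfiable, so it must be A.
Position 3: tagging it D would leave rule 3 unsatisfiable, so it must be N.
Position 5: tagging it D would leave rule 3 unsatisfiable, so it must be P.
Position 6: tagging it D would leave rule 3 unsatisfiable, so it must be N.
Position 4: tagging it D would leave rule 1 unsatisfiable, so it must be A.
The only consistent sequence is: V A N A P N V P V A.
Verifying each rule — rule 1 ok; rule 2 ok; rule 3 ok; rule 4 ok.

N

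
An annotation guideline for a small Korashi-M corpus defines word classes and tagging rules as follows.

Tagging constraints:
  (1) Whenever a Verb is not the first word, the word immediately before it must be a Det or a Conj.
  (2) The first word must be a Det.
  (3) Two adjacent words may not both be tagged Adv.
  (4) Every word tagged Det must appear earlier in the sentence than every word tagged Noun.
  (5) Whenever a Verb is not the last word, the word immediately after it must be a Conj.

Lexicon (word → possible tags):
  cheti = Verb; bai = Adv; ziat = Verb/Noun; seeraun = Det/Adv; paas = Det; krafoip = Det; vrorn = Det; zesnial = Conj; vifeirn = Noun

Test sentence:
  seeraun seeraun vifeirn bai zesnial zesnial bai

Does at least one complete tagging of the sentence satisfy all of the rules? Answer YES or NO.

Candidates per position — 1:seeraun {Det,Adv}; 2:seeraun {Det,Adv}; 3:vifeirn {Noun}; 4:bai {Adv}; 5:zesnial {Conj}; 6:zesnial {Conj}; 7:bai {Adv}.
One satisfying assignment: Det Adv Noun Adv Conj Conj Adv.
Rule-by-rule: rule 1 ✓; rule 2 ✓; rule 3 ✓; rule 4 ✓; rule 5 ✓.

YES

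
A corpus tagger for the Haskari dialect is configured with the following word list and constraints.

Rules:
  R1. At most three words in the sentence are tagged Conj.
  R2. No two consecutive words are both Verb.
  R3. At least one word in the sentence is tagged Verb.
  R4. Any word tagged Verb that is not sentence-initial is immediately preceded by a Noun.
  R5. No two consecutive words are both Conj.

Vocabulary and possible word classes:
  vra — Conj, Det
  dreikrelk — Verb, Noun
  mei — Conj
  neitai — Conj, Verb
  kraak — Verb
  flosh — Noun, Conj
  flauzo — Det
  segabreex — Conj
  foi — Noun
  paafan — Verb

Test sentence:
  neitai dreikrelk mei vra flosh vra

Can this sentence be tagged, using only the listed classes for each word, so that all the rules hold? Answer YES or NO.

YES

Candidates per position — 1:neitai {Conj,Verb}; 2:dreikrelk {Verb,Noun}; 3:mei {Conj}; 4:vra {Conj,Det}; 5:flosh {Noun,Conj}; 6:vra {Conj,Det}.
One satisfying assignment: Verb Noun Conj Det Noun Conj.
Checking: rule 1 holds; rule 2 holds; rule 3 holds; rule 4 holds; rule 5 holds.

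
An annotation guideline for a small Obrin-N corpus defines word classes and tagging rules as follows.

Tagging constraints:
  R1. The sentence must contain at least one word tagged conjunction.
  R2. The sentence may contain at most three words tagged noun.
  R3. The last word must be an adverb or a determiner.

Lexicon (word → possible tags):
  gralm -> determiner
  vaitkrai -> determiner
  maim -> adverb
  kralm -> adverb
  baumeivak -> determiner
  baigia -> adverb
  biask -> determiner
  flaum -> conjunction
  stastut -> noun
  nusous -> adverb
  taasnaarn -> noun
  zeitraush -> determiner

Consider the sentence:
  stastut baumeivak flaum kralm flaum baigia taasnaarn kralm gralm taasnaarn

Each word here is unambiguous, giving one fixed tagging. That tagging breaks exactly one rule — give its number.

Fixed tagging: noun determiner conjunction adverb conjunction adverb noun adverb determiner noun.
Checking each rule: R1 pass, R2 pass, R3 fail.
Only rule 3 fails.

3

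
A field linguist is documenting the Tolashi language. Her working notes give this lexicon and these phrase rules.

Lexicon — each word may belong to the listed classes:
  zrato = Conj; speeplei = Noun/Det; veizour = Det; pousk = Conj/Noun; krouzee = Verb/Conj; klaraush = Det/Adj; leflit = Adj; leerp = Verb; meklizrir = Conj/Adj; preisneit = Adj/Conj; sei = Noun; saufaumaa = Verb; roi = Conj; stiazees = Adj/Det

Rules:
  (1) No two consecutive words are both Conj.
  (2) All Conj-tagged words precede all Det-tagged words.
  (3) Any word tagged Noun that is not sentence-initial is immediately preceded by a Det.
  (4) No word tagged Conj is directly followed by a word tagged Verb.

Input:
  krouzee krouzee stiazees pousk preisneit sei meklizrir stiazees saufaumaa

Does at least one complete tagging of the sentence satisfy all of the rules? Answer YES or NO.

Candidates per position — 1:krouzee {Verb,Conj}; 2:krouzee {Verb,Conj}; 3:stiazees {Adj,Det}; 4:pousk {Conj,Noun}; 5:preisneit {Adj,Conj}; 6:sei {Noun}; 7:meklizrir {Conj,Adj}; 8:stiazees {Adj,Det}; 9:saufaumaa {Verb}.
Rule 3 cannot be satisfied by any choice of tags from the lexicon.
So there is no consistent tagging.

NO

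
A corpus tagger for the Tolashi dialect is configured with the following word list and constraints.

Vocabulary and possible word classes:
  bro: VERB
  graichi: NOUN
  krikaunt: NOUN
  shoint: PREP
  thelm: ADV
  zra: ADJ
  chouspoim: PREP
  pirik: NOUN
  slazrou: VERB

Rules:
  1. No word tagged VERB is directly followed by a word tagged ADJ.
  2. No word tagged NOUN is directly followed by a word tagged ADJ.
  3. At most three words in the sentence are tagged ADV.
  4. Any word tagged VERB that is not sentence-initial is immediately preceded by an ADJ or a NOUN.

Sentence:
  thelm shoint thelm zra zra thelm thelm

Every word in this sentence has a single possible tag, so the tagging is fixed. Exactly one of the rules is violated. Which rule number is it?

3

Fixed tagging: ADV PREP ADV ADJ ADJ ADV ADV.
Checking each rule: R1 ✓, R2 ✓, R3 ✗, R4 ✓.
Only rule 3 fails.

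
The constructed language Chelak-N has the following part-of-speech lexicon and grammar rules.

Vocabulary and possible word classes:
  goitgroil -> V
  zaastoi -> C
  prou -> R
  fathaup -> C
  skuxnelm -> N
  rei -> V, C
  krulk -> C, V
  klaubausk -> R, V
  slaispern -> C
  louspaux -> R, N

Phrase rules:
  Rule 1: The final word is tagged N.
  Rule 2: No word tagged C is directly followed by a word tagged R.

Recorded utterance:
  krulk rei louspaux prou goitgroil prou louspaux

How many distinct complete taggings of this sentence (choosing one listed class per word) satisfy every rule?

Candidates per position — 1:krulk {C,V}; 2:rei {V,C}; 3:louspaux {R,N}; 4:prou {R}; 5:goitgroil {V}; 6:prou {R}; 7:louspaux {R,N}.
There are 16 candidate sequences in total.
Checking each against the rules leaves 6 sequences.
Count = 6.

6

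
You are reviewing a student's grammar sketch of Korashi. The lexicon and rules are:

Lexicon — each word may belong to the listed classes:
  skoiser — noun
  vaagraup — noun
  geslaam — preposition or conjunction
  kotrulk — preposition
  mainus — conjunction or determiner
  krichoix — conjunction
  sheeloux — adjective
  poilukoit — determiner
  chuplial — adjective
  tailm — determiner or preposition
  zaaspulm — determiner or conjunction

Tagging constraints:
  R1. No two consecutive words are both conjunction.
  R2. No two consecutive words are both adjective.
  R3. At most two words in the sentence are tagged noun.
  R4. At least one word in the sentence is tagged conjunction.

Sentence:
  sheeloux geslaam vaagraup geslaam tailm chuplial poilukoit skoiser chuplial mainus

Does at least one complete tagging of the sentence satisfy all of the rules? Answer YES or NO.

YES

Candidates per position — 1:sheeloux {adjective}; 2:geslaam {preposition,conjunction}; 3:vaagraup {noun}; 4:geslaam {preposition,conjunction}; 5:tailm {determiner,preposition}; 6:chuplial {adjective}; 7:poilukoit {determiner}; 8:skoiser {noun}; 9:chuplial {adjective}; 10:mainus {conjunction,determiner}.
One satisfying assignment: adjective conjunction noun preposition determiner adjective determiner noun adjective determiner.
Check: rule 1 ✓; rule 2 ✓; rule 3 ✓; rule 4 ✓.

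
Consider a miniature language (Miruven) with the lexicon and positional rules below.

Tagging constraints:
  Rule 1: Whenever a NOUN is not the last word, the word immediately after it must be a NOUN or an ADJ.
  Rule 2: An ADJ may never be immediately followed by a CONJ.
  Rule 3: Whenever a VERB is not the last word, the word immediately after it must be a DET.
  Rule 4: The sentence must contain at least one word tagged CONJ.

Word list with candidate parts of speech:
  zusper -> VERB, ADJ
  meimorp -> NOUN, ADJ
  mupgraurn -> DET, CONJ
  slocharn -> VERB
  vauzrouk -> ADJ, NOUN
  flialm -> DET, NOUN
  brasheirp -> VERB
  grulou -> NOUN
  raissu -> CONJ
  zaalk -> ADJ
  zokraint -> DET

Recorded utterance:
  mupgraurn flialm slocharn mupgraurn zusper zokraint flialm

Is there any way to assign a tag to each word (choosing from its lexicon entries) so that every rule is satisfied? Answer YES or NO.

YES

Candidates per position — 1:mupgraurn {DET,CONJ}; 2:flialm {DET,NOUN}; 3:slocharn {VERB}; 4:mupgraurn {DET,CONJ}; 5:zusper {VERB,ADJ}; 6:zokraint {DET}; 7:flialm {DET,NOUN}.
One satisfying assignment: CONJ DET VERB DET VERB DET DET.
Rule-by-rule: rule 1 holds; rule 2 holds; rule 3 holds; rule 4 holds.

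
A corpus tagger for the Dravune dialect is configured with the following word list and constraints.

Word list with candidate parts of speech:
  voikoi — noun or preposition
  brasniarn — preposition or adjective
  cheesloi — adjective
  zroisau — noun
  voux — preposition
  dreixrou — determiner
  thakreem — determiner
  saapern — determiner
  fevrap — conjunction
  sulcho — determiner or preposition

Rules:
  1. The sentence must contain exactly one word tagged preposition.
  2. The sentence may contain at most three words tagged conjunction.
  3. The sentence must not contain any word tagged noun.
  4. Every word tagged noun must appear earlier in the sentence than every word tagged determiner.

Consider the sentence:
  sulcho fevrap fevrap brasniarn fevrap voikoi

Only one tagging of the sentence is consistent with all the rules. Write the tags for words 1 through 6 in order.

Candidates per position — 1:sulcho {determiner,preposition}; 2:fevrap {conjunction}; 3:fevrap {conjunction}; 4:brasniarn {preposition,adjective}; 5:fevrap {conjunction}; 6:voikoi {noun,preposition}.
At position 6, choosing noun makes rule 3 impossible to satisfy; hence preposition.
At position 1, choosing preposition makes rule 1 impossible to satisfy; hence determiner.
At position 4, choosing preposition makes rule 1 impossible to satisfy; hence adjective.
The unique satisfying tagging is: determiner conjunction conjunction adjective conjunction preposition.
Rule-by-rule: rule 1 satisfied; rule 2 satisfied; rule 3 satisfied; rule 4 satisfied.

determiner conjunction conjunction adjective conjunction preposition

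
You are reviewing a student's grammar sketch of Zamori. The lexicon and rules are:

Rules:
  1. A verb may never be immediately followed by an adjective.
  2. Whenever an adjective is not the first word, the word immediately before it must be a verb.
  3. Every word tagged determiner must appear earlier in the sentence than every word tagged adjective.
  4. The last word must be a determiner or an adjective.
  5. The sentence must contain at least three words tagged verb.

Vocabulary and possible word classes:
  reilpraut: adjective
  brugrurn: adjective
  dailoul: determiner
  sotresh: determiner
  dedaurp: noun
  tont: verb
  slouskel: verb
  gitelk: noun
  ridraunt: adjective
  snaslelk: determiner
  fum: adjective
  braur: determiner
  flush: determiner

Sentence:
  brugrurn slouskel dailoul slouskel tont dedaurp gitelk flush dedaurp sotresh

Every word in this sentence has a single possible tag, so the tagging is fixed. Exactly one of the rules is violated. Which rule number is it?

3

Fixed tagging: adjective verb determiner verb verb noun noun determiner noun determiner.
Rule check: R1 ok, R2 ok, R3 fails, R4 ok, R5 ok.
Only rule 3 fails.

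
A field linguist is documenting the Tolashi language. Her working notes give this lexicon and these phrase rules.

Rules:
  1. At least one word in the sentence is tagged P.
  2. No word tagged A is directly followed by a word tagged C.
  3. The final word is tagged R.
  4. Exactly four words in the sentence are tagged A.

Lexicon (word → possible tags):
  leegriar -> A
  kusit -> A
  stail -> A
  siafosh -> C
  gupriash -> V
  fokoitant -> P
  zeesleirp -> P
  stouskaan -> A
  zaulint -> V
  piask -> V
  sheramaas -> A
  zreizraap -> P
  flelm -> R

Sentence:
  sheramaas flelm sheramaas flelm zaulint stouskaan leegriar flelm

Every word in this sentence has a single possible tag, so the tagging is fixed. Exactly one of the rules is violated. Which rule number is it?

1

Fixed tagging: A R A R V A A R.
Checking each rule: R1 violated, R2 holds, R3 holds, R4 holds.
Only rule 1 fails.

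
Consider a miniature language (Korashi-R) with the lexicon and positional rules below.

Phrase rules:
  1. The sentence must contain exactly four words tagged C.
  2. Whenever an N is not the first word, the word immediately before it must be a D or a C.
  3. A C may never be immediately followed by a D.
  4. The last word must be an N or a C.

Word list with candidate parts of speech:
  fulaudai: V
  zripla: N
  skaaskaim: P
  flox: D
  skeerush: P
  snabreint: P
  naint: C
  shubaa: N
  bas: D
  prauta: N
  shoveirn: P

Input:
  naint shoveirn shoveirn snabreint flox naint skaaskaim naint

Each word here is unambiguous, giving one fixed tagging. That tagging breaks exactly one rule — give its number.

1

Fixed tagging: C P P P D C P C.
Checking each rule: R1 fails, R2 ok, R3 ok, R4 ok.
Only rule 1 fails.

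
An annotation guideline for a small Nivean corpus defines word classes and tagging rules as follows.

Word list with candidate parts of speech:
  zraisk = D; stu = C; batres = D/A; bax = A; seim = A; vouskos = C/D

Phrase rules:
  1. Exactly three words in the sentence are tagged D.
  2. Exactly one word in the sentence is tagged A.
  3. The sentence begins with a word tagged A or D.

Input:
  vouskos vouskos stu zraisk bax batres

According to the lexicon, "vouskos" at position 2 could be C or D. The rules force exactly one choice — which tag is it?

Candidates per position — 1:vouskos {C,D}; 2:vouskos {C,D}; 3:stu {C}; 4:zraisk {D}; 5:bax {A}; 6:batres {D,A}.
If word 1 were C, no tagging could satisfy rule 3; so word 1 is D.
If word 6 were A, no tagging could satisfy rule 2; so word 6 is D.
If word 2 were D, no tagging could satisfy rule 1; so word 2 is C.
The unique satisfying tagging is: D C C D A D.
Check: rule 1 satisfied; rule 2 satisfied; rule 3 satisfied.

C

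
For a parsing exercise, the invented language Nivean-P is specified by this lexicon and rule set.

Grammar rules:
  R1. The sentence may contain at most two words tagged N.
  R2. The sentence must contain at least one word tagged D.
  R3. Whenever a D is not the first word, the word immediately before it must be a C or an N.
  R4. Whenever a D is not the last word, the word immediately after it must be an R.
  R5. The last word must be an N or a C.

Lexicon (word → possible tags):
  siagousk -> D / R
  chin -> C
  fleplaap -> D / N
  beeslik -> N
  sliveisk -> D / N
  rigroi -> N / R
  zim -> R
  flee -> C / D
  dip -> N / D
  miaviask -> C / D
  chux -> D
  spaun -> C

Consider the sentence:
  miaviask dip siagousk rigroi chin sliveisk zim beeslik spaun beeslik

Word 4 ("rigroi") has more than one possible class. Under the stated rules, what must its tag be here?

R

Candidates per position — 1:miaviask {C,D}; 2:dip {N,D}; 3:siagousk {D,R}; 4:rigroi {N,R}; 5:chin {C}; 6:sliveisk {D,N}; 7:zim {R}; 8:beeslik {N}; 9:spaun {C}; 10:beeslik {N}.
If word 1 were D, no tagging could satisfy rule 4; so word 1 is C.
If word 2 were N, no tagging could satisfy rule 1; so word 2 is D.
If word 3 were D, no tagging could satisfy rule 3; so word 3 is R.
If word 4 were N, no tagging could satisfy rule 1; so word 4 is R.
If word 6 were N, no tagging could satisfy rule 1; so word 6 is D.
The unique satisfying tagging is: C D R R C D R N C N.
Rule-by-rule: rule 1 satisfied; rule 2 satisfied; rule 3 satisfied; rule 4 satisfied; rule 5 satisfied.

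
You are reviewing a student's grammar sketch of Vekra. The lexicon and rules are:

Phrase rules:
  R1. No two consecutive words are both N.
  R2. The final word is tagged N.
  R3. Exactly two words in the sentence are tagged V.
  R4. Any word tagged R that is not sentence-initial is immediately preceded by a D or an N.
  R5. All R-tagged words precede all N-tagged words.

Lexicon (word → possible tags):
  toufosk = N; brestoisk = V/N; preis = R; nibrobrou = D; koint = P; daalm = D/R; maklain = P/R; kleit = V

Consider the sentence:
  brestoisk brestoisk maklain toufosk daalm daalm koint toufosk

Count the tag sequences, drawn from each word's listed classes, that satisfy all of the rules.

1

Candidates per position — 1:brestoisk {V,N}; 2:brestoisk {V,N}; 3:maklain {P,R}; 4:toufosk {N}; 5:daalm {D,R}; 6:daalm {D,R}; 7:koint {P}; 8:toufosk {N}.
There are 32 candidate sequences in total.
The sequences that satisfy every rule: V V P N D D P N.
Count = 1.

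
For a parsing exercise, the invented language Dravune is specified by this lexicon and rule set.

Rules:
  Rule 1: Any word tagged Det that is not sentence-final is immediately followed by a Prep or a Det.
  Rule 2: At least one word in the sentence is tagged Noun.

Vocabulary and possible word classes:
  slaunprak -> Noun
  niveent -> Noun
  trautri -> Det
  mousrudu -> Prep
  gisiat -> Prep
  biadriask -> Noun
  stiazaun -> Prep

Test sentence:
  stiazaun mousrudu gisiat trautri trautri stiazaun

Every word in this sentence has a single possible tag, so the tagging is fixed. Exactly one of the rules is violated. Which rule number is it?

Fixed tagging: Prep Prep Prep Det Det Prep.
Applying the rules: R1 ok, R2 fails.
Only rule 2 fails.

2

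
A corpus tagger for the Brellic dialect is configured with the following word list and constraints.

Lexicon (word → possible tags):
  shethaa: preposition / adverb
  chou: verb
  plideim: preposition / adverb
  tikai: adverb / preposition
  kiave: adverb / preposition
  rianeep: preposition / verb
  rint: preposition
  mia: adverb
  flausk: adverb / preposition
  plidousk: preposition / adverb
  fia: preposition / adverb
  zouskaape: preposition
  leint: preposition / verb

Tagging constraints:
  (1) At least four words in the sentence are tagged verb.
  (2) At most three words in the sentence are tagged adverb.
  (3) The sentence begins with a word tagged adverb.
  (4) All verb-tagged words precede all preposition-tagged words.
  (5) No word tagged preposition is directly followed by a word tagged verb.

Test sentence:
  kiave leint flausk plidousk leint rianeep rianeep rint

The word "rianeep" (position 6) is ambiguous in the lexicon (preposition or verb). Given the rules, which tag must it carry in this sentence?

verb

Candidates per position — 1:kiave {adverb,preposition}; 2:leint {preposition,verb}; 3:flausk {adverb,preposition}; 4:plidousk {preposition,adverb}; 5:leint {preposition,verb}; 6:rianeep {preposition,verb}; 7:rianeep {preposition,verb}; 8:rint {preposition}.
At position 1, choosing preposition makes rule 3 impossible to satisfy; hence adverb.
At position 2, choosing preposition makes rule 1 impossible to satisfy; hence verb.
At position 5, choosing preposition makes rule 1 impossible to satisfy; hence verb.
At position 6, choosing preposition makes rule 1 impossible to satisfy; hence verb.
At position 7, choosing preposition makes rule 1 impossible to satisfy; hence verb.
At position 3, choosing preposition makes rule 4 impossible to satisfy; hence adverb.
At position 4, choosing preposition makes rule 4 impossible to satisfy; hence adverb.
The unique satisfying tagging is: adverb verb adverb adverb verb verb verb preposition.
Rule-by-rule: rule 1 ok; rule 2 ok; rule 3 ok; rule 4 ok; rule 5 ok.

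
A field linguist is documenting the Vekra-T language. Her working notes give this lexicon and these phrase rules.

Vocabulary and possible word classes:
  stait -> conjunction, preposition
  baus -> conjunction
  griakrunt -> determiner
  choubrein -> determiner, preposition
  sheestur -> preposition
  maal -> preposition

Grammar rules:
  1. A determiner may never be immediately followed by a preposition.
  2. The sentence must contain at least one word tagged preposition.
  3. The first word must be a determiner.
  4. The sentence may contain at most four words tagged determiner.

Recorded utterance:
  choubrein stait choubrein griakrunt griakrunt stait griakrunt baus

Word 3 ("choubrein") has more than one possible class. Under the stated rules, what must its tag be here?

preposition

Candidates per position — 1:choubrein {determiner,preposition}; 2:stait {conjunction,preposition}; 3:choubrein {determiner,preposition}; 4:griakrunt {determiner}; 5:griakrunt {determiner}; 6:stait {conjunction,preposition}; 7:griakrunt {determiner}; 8:baus {conjunction}.
Word 1 cannot be preposition — rule 3 would then fail for every completion. It is determiner.
Word 2 cannot be preposition — rule 1 would then fail for every completion. It is conjunction.
Word 3 cannot be determiner — rule 4 would then fail for every completion. It is preposition.
Word 6 cannot be preposition — rule 1 would then fail for every completion. It is conjunction.
The only consistent sequence is: determiner conjunction preposition determiner determiner conjunction determiner conjunction.
Verifying each rule — rule 1 ✓; rule 2 ✓; rule 3 ✓; rule 4 ✓.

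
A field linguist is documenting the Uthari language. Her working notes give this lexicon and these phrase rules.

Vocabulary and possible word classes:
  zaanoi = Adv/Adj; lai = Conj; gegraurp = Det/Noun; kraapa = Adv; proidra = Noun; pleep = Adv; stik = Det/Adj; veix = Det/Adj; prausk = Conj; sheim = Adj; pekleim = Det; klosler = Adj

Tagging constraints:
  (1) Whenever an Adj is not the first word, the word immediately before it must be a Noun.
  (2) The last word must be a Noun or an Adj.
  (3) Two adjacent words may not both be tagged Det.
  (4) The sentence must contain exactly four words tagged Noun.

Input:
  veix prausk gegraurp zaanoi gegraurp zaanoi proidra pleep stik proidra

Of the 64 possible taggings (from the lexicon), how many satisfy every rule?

8

Candidates per position — 1:veix {Det,Adj}; 2:prausk {Conj}; 3:gegraurp {Det,Noun}; 4:zaanoi {Adv,Adj}; 5:gegraurp {Det,Noun}; 6:zaanoi {Adv,Adj}; 7:proidra {Noun}; 8:pleep {Adv}; 9:stik {Det,Adj}; 10:proidra {Noun}.
There are 64 candidate sequences in total.
Checking each against the rules leaves 8 sequences.
Count = 8.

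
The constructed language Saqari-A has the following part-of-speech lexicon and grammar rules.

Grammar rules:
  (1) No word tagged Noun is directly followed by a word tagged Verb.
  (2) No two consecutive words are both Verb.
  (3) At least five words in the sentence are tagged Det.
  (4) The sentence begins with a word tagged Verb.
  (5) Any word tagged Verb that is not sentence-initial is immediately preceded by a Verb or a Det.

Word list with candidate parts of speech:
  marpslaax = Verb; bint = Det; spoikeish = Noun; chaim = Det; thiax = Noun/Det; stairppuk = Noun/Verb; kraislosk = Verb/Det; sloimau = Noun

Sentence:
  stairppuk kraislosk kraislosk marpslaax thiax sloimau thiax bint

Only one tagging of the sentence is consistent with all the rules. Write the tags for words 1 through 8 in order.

Verb Det Det Verb Det Noun Det Det

Candidates per position — 1:stairppuk {Noun,Verb}; 2:kraislosk {Verb,Det}; 3:kraislosk {Verb,Det}; 4:marpslaax {Verb}; 5:thiax {Noun,Det}; 6:sloimau {Noun}; 7:thiax {Noun,Det}; 8:bint {Det}.
Position 1: tagging it Noun would leave rule 4 unsatisfiable, so it must be Verb.
Position 2: tagging it Verb would leave rule 2 unsatisfiable, so it must be Det.
Position 3: tagging it Verb would leave rule 2 unsatisfiable, so it must be Det.
Position 5: tagging it Noun would leave rule 3 unsatisfiable, so it must be Det.
Position 7: tagging it Noun would leave rule 3 unsatisfiable, so it must be Det.
That leaves exactly one tagging: Verb Det Det Verb Det Noun Det Det.
Check: rule 1 satisfied; rule 2 satisfied; rule 3 satisfied; rule 4 satisfied; rule 5 satisfied.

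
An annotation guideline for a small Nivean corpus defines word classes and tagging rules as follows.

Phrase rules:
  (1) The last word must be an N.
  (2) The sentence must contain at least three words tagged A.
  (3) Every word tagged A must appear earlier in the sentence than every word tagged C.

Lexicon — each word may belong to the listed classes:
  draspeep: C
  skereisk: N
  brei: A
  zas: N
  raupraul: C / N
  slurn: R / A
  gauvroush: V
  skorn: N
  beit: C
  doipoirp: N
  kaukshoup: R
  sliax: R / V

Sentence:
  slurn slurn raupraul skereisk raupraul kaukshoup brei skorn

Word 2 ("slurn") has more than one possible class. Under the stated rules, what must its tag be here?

Candidates per position — 1:slurn {R,A}; 2:slurn {R,A}; 3:raupraul {C,N}; 4:skereisk {N}; 5:raupraul {C,N}; 6:kaukshoup {R}; 7:brei {A}; 8:skorn {N}.
At position 1, choosing R makes rule 2 impossible to satisfy; hence A.
At position 2, choosing R makes rule 2 impossible to satisfy; hence A.
At position 3, choosing C makes rule 3 impossible to satisfy; hence N.
At position 5, choosing C makes rule 3 impossible to satisfy; hence N.
The unique satisfying tagging is: A A N N N R A N.
Checking: rule 1 ok; rule 2 ok; rule 3 ok.

A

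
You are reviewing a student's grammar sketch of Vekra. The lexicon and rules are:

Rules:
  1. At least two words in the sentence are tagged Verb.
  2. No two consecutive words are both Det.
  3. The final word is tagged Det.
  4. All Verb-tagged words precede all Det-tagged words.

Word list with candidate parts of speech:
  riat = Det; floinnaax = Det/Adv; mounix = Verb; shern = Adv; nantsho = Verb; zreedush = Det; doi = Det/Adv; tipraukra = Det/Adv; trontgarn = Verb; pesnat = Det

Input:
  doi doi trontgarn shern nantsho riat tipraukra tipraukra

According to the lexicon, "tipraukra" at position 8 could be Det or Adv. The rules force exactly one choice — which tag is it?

Det

Candidates per position — 1:doi {Det,Adv}; 2:doi {Det,Adv}; 3:trontgarn {Verb}; 4:shern {Adv}; 5:nantsho {Verb}; 6:riat {Det}; 7:tipraukra {Det,Adv}; 8:tipraukra {Det,Adv}.
Position 1: tagging it Det would leave rule 4 unsatisfiable, so it must be Adv.
Position 2: tagging it Det would leave rule 4 unsatisfiable, so it must be Adv.
Position 7: tagging it Det would leave rule 2 unsatisfiable, so it must be Adv.
Position 8: tagging it Adv would leave rule 3 unsatisfiable, so it must be Det.
The only consistent sequence is: Adv Adv Verb Adv Verb Det Adv Det.
Verifying each rule — rule 1 ✓; rule 2 ✓; rule 3 ✓; rule 4 ✓.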